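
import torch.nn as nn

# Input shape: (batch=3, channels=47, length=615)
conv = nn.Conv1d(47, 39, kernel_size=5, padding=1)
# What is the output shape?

Input shape: (3, 47, 615)
Output shape: (3, 39, 613)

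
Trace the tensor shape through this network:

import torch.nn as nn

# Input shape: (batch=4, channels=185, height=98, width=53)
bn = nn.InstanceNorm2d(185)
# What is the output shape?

Input shape: (4, 185, 98, 53)
Output shape: (4, 185, 98, 53)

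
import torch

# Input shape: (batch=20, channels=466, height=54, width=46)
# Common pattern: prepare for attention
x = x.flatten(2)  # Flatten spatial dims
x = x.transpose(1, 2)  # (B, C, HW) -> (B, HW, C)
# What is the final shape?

Input shape: (20, 466, 54, 46)
  -> after flatten(2): (20, 466, 2484)
Output shape: (20, 2484, 466)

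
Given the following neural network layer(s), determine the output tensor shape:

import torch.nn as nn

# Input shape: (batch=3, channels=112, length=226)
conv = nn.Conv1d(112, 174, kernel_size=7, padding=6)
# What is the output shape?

Input shape: (3, 112, 226)
Output shape: (3, 174, 232)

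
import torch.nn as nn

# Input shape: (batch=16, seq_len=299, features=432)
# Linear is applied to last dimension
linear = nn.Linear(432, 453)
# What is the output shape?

Input shape: (16, 299, 432)
Output shape: (16, 299, 453)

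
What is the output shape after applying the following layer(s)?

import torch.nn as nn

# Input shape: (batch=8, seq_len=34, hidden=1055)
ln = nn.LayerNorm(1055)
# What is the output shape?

Input shape: (8, 34, 1055)
Output shape: (8, 34, 1055)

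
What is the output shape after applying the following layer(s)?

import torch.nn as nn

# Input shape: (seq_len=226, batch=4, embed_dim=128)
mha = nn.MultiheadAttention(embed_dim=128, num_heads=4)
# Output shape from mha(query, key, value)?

Input shape: (226, 4, 128)
Output shape: (226, 4, 128)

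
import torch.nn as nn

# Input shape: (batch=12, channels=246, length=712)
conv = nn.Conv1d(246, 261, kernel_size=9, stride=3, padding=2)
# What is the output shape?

Input shape: (12, 246, 712)
Output shape: (12, 261, 236)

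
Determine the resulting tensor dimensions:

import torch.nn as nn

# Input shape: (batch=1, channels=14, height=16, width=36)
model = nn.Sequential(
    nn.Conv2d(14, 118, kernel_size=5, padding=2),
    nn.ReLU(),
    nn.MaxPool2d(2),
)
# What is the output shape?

Input shape: (1, 14, 16, 36)
  -> after Conv2d: (1, 118, 16, 36)
  -> after ReLU: (1, 118, 16, 36)
Output shape: (1, 118, 8, 18)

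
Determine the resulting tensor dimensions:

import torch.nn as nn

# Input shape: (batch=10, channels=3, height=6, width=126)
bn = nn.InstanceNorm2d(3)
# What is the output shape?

Input shape: (10, 3, 6, 126)
Output shape: (10, 3, 6, 126)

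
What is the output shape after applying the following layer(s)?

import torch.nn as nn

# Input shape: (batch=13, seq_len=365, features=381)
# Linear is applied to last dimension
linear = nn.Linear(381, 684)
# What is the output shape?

Input shape: (13, 365, 381)
Output shape: (13, 365, 684)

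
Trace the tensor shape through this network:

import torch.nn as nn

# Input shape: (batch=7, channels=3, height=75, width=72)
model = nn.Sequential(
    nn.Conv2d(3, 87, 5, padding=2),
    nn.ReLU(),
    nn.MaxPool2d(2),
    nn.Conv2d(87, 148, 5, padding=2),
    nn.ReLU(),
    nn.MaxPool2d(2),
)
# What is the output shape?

Input shape: (7, 3, 75, 72)
  -> after first Conv2d: (7, 87, 75, 72)
  -> after first MaxPool2d: (7, 87, 37, 36)
  -> after second Conv2d: (7, 148, 37, 36)
Output shape: (7, 148, 18, 18)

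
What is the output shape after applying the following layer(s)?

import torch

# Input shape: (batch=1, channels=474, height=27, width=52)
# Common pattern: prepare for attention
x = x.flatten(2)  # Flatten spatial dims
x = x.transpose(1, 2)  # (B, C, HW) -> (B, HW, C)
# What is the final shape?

Input shape: (1, 474, 27, 52)
  -> after flatten(2): (1, 474, 1404)
Output shape: (1, 1404, 474)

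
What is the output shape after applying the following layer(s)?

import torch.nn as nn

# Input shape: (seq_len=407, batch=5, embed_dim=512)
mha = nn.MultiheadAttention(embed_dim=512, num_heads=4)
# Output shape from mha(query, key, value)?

Input shape: (407, 5, 512)
Output shape: (407, 5, 512)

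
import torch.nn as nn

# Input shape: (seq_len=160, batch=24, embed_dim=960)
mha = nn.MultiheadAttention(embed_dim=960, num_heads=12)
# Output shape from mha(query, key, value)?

Input shape: (160, 24, 960)
Output shape: (160, 24, 960)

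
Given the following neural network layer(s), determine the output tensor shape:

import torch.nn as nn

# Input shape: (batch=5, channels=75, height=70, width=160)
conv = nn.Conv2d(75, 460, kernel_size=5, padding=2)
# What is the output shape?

Input shape: (5, 75, 70, 160)
Output shape: (5, 460, 70, 160)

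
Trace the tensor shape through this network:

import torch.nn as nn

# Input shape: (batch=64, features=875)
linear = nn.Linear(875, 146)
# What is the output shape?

Input shape: (64, 875)
Output shape: (64, 146)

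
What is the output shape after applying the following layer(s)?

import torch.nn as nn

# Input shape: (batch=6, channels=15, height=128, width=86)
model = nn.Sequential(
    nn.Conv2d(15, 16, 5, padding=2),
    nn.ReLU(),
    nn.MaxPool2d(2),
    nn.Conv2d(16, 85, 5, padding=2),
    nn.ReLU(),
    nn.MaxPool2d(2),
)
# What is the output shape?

Input shape: (6, 15, 128, 86)
  -> after first Conv2d: (6, 16, 128, 86)
  -> after first MaxPool2d: (6, 16, 64, 43)
  -> after second Conv2d: (6, 85, 64, 43)
Output shape: (6, 85, 32, 21)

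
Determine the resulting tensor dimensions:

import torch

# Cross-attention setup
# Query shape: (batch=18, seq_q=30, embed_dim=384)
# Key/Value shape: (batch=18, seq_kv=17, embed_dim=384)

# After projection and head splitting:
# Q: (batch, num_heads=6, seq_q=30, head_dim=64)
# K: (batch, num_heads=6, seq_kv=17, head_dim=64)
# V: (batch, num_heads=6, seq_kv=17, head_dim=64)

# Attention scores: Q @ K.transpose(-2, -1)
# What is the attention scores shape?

Input shape: (18, 30, 384)
Output shape: (18, 6, 30, 17)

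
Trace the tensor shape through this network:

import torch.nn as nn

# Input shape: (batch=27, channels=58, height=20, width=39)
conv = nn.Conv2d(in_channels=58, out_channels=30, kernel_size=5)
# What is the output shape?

Input shape: (27, 58, 20, 39)
Output shape: (27, 30, 16, 35)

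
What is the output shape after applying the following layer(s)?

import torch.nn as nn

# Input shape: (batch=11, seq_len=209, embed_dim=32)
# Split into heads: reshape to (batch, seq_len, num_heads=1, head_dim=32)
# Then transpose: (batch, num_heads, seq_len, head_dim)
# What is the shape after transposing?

Input shape: (11, 209, 32)
  -> after reshape: (11, 209, 1, 32)
Output shape: (11, 1, 209, 32)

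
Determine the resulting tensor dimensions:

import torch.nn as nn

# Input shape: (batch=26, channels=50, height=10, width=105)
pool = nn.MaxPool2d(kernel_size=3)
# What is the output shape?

Input shape: (26, 50, 10, 105)
Output shape: (26, 50, 3, 35)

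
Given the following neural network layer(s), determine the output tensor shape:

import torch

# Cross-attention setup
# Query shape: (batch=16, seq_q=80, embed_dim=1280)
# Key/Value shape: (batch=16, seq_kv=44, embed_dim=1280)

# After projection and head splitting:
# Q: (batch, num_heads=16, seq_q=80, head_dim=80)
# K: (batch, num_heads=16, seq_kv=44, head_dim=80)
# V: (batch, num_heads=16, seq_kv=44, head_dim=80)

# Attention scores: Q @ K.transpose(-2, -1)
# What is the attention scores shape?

Input shape: (16, 80, 1280)
Output shape: (16, 16, 80, 44)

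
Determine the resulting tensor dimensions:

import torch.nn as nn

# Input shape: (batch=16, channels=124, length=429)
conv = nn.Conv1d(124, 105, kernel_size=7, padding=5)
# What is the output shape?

Input shape: (16, 124, 429)
Output shape: (16, 105, 433)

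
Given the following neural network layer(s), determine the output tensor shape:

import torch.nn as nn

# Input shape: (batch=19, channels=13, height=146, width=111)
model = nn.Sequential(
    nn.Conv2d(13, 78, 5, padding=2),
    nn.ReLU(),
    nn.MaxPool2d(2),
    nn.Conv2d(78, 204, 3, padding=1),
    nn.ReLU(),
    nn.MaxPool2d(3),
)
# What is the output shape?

Input shape: (19, 13, 146, 111)
  -> after first Conv2d: (19, 78, 146, 111)
  -> after first MaxPool2d: (19, 78, 73, 55)
  -> after second Conv2d: (19, 204, 73, 55)
Output shape: (19, 204, 24, 18)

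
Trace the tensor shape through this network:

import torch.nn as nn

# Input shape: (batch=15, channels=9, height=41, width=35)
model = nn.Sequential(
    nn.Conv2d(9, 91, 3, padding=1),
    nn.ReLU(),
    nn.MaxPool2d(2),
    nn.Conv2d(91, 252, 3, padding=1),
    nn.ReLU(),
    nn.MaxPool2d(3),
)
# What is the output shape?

Input shape: (15, 9, 41, 35)
  -> after first Conv2d: (15, 91, 41, 35)
  -> after first MaxPool2d: (15, 91, 20, 17)
  -> after second Conv2d: (15, 252, 20, 17)
Output shape: (15, 252, 6, 5)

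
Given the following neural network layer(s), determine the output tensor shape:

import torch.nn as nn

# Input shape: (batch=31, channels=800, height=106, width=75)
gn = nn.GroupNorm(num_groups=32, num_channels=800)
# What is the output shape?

Input shape: (31, 800, 106, 75)
Output shape: (31, 800, 106, 75)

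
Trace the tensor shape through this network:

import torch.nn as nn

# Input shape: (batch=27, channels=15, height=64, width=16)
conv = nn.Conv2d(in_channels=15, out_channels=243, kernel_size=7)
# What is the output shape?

Input shape: (27, 15, 64, 16)
Output shape: (27, 243, 58, 10)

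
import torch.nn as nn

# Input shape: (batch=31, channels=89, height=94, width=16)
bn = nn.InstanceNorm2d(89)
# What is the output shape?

Input shape: (31, 89, 94, 16)
Output shape: (31, 89, 94, 16)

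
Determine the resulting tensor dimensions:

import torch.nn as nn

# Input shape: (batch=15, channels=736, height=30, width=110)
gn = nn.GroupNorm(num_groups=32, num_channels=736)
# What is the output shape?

Input shape: (15, 736, 30, 110)
Output shape: (15, 736, 30, 110)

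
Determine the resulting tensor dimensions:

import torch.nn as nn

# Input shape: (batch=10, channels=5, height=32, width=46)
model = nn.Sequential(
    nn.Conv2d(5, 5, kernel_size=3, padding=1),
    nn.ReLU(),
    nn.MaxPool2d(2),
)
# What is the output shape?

Input shape: (10, 5, 32, 46)
  -> after Conv2d: (10, 5, 32, 46)
  -> after ReLU: (10, 5, 32, 46)
Output shape: (10, 5, 16, 23)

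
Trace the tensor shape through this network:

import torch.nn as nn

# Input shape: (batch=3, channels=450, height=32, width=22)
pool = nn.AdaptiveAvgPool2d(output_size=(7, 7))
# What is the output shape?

Input shape: (3, 450, 32, 22)
Output shape: (3, 450, 7, 7)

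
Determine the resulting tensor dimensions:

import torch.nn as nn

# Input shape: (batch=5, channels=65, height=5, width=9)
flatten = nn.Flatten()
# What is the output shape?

Input shape: (5, 65, 5, 9)
Output shape: (5, 2925)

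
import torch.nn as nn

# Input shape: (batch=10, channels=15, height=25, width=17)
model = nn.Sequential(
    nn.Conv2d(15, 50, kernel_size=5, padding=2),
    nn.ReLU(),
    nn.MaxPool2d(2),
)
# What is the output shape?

Input shape: (10, 15, 25, 17)
  -> after Conv2d: (10, 50, 25, 17)
  -> after ReLU: (10, 50, 25, 17)
Output shape: (10, 50, 12, 8)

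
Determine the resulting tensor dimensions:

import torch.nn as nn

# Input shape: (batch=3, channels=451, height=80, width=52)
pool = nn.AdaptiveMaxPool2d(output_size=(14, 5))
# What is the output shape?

Input shape: (3, 451, 80, 52)
Output shape: (3, 451, 14, 5)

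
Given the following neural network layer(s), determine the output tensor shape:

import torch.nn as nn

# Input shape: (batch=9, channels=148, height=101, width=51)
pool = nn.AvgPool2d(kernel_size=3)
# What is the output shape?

Input shape: (9, 148, 101, 51)
Output shape: (9, 148, 33, 17)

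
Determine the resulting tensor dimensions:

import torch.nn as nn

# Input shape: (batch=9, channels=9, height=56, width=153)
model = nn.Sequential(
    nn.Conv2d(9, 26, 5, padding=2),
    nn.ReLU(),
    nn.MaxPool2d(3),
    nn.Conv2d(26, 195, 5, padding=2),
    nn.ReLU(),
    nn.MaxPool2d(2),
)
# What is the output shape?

Input shape: (9, 9, 56, 153)
  -> after first Conv2d: (9, 26, 56, 153)
  -> after first MaxPool2d: (9, 26, 18, 51)
  -> after second Conv2d: (9, 195, 18, 51)
Output shape: (9, 195, 9, 25)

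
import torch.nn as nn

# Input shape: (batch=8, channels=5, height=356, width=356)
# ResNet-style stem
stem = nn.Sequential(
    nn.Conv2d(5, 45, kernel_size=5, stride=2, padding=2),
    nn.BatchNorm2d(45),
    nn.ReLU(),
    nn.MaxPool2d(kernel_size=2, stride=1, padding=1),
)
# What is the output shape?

Input shape: (8, 5, 356, 356)
  -> after Conv2d 5x5 stride=2: (8, 45, 178, 178)
Output shape: (8, 45, 179, 179)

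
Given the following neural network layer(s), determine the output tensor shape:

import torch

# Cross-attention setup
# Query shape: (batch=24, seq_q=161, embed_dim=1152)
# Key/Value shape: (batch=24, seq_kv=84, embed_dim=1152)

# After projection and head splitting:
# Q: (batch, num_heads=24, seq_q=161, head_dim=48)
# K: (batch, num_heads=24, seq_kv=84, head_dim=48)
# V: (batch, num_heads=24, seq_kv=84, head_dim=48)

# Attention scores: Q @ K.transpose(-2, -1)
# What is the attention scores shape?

Input shape: (24, 161, 1152)
Output shape: (24, 24, 161, 84)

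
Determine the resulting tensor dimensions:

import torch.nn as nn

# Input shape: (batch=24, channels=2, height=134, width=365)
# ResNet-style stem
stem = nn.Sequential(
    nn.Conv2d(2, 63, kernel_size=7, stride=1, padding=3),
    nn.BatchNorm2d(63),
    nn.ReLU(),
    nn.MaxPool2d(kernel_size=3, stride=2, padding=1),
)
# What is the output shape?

Input shape: (24, 2, 134, 365)
  -> after Conv2d 7x7 stride=1: (24, 63, 134, 365)
Output shape: (24, 63, 67, 183)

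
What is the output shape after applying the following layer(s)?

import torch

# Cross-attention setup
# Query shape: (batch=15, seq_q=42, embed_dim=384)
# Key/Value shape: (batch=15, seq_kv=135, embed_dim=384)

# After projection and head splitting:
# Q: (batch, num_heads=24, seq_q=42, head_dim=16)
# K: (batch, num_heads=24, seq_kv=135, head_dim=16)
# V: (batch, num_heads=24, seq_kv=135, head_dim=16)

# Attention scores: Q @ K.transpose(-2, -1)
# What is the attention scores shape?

Input shape: (15, 42, 384)
Output shape: (15, 24, 42, 135)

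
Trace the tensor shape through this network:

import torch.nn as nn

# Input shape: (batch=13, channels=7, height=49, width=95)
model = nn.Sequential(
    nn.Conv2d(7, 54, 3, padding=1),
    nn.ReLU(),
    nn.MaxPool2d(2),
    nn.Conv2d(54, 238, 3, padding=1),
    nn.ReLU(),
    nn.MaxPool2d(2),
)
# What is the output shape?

Input shape: (13, 7, 49, 95)
  -> after first Conv2d: (13, 54, 49, 95)
  -> after first MaxPool2d: (13, 54, 24, 47)
  -> after second Conv2d: (13, 238, 24, 47)
Output shape: (13, 238, 12, 23)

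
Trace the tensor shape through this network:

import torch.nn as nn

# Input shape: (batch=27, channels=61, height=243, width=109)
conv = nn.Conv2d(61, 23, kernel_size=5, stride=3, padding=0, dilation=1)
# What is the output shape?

Input shape: (27, 61, 243, 109)
Output shape: (27, 23, 80, 35)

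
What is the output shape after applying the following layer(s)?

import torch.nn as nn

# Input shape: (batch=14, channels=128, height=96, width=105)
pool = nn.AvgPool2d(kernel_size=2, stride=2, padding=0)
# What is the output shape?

Input shape: (14, 128, 96, 105)
Output shape: (14, 128, 48, 52)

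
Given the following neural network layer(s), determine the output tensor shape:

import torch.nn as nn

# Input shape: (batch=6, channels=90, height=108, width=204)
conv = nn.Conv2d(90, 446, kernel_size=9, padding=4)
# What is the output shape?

Input shape: (6, 90, 108, 204)
Output shape: (6, 446, 108, 204)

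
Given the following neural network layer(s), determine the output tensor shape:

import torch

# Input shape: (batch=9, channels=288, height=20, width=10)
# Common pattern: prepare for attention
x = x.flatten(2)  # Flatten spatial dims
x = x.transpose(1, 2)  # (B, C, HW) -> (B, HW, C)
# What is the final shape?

Input shape: (9, 288, 20, 10)
  -> after flatten(2): (9, 288, 200)
Output shape: (9, 200, 288)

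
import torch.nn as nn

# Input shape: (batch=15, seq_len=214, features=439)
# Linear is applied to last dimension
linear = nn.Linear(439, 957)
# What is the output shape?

Input shape: (15, 214, 439)
Output shape: (15, 214, 957)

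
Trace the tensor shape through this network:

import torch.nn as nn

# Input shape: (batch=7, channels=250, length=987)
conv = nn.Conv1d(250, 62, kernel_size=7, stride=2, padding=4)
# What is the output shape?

Input shape: (7, 250, 987)
Output shape: (7, 62, 495)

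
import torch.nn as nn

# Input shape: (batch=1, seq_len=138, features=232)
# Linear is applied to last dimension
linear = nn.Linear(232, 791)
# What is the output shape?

Input shape: (1, 138, 232)
Output shape: (1, 138, 791)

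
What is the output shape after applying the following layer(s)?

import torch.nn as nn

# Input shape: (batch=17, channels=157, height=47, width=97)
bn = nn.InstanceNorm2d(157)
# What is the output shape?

Input shape: (17, 157, 47, 97)
Output shape: (17, 157, 47, 97)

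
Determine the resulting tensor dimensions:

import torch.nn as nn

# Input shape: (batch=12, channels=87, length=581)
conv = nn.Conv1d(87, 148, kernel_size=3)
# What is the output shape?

Input shape: (12, 87, 581)
Output shape: (12, 148, 579)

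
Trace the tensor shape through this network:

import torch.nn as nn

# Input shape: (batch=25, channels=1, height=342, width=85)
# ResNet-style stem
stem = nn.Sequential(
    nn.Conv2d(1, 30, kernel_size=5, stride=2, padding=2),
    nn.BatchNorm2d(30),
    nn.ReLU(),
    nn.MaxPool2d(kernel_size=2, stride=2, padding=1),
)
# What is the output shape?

Input shape: (25, 1, 342, 85)
  -> after Conv2d 5x5 stride=2: (25, 30, 171, 43)
Output shape: (25, 30, 86, 22)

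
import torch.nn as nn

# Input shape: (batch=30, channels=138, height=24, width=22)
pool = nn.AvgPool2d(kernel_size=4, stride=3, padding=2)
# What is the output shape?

Input shape: (30, 138, 24, 22)
Output shape: (30, 138, 9, 8)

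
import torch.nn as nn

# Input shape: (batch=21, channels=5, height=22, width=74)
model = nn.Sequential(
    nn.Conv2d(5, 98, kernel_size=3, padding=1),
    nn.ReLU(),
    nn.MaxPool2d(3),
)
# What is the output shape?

Input shape: (21, 5, 22, 74)
  -> after Conv2d: (21, 98, 22, 74)
  -> after ReLU: (21, 98, 22, 74)
Output shape: (21, 98, 7, 24)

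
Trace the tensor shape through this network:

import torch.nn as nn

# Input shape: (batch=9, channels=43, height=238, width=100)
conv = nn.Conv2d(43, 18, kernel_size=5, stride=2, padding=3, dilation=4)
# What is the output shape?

Input shape: (9, 43, 238, 100)
Output shape: (9, 18, 114, 45)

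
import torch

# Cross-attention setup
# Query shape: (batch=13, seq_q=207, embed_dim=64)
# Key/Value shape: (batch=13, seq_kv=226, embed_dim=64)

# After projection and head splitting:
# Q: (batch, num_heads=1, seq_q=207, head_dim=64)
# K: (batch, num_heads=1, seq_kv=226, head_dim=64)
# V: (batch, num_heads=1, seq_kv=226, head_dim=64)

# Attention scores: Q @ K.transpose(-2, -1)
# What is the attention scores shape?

Input shape: (13, 207, 64)
Output shape: (13, 1, 207, 226)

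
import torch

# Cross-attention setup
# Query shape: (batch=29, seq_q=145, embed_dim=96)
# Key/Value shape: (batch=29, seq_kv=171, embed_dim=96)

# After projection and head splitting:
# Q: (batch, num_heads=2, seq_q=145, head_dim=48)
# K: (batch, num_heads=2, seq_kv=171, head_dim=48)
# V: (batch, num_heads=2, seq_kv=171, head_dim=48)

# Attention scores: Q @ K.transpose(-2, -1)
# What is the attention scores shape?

Input shape: (29, 145, 96)
Output shape: (29, 2, 145, 171)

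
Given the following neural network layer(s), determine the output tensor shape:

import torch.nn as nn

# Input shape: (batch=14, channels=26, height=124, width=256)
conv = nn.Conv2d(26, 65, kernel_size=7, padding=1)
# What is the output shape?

Input shape: (14, 26, 124, 256)
Output shape: (14, 65, 120, 252)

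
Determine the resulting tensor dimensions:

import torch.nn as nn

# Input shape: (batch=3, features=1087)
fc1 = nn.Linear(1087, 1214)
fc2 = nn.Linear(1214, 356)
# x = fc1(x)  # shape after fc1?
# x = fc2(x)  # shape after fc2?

Input shape: (3, 1087)
  -> after fc1: (3, 1214)
Output shape: (3, 356)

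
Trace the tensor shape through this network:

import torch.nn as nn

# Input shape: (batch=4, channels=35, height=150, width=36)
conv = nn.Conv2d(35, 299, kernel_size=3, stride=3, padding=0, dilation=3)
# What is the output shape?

Input shape: (4, 35, 150, 36)
Output shape: (4, 299, 48, 10)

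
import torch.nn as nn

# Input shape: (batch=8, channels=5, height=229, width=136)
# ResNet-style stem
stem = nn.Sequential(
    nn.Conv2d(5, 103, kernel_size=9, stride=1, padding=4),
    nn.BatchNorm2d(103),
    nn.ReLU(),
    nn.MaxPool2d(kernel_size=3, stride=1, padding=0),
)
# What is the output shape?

Input shape: (8, 5, 229, 136)
  -> after Conv2d 9x9 stride=1: (8, 103, 229, 136)
Output shape: (8, 103, 227, 134)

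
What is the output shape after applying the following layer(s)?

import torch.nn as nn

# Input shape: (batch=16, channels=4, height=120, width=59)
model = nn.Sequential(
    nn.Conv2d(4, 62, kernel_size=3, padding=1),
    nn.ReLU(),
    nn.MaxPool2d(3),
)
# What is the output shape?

Input shape: (16, 4, 120, 59)
  -> after Conv2d: (16, 62, 120, 59)
  -> after ReLU: (16, 62, 120, 59)
Output shape: (16, 62, 40, 19)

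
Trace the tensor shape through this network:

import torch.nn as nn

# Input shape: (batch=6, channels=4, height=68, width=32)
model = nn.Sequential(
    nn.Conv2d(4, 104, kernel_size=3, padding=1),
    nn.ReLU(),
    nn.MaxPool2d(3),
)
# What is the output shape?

Input shape: (6, 4, 68, 32)
  -> after Conv2d: (6, 104, 68, 32)
  -> after ReLU: (6, 104, 68, 32)
Output shape: (6, 104, 22, 10)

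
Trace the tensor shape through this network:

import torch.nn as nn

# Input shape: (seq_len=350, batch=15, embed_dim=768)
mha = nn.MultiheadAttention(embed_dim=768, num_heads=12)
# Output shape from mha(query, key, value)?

Input shape: (350, 15, 768)
Output shape: (350, 15, 768)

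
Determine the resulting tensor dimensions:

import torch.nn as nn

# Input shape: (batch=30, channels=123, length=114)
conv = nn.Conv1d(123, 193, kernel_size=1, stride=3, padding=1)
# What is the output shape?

Input shape: (30, 123, 114)
Output shape: (30, 193, 39)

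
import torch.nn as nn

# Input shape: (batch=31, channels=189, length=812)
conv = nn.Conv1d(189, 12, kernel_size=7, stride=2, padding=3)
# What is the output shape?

Input shape: (31, 189, 812)
Output shape: (31, 12, 406)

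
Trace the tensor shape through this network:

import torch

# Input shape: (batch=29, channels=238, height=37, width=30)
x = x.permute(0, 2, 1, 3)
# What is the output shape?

Input shape: (29, 238, 37, 30)
Output shape: (29, 37, 238, 30)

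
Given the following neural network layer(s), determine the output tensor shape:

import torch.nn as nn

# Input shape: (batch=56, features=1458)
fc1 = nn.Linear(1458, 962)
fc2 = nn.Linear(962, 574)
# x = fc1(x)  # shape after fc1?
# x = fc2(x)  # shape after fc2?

Input shape: (56, 1458)
  -> after fc1: (56, 962)
Output shape: (56, 574)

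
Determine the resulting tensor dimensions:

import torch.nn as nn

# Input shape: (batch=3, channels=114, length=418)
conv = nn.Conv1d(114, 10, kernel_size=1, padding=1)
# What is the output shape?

Input shape: (3, 114, 418)
Output shape: (3, 10, 420)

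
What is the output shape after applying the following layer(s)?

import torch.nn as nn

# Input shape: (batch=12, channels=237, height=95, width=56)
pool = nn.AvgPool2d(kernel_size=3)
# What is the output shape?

Input shape: (12, 237, 95, 56)
Output shape: (12, 237, 31, 18)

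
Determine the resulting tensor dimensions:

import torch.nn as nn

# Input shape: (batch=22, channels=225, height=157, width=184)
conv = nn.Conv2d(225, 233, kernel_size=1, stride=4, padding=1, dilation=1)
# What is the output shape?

Input shape: (22, 225, 157, 184)
Output shape: (22, 233, 40, 47)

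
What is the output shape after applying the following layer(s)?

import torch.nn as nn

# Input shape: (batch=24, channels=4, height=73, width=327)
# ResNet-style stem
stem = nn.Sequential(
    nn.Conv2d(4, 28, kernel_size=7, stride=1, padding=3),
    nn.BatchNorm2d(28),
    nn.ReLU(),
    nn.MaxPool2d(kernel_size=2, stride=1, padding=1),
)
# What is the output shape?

Input shape: (24, 4, 73, 327)
  -> after Conv2d 7x7 stride=1: (24, 28, 73, 327)
Output shape: (24, 28, 74, 328)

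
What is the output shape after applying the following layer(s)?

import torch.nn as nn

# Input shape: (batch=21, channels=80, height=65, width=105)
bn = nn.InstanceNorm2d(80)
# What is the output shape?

Input shape: (21, 80, 65, 105)
Output shape: (21, 80, 65, 105)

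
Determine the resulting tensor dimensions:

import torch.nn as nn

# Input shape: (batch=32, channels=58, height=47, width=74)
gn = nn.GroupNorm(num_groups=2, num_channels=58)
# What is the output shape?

Input shape: (32, 58, 47, 74)
Output shape: (32, 58, 47, 74)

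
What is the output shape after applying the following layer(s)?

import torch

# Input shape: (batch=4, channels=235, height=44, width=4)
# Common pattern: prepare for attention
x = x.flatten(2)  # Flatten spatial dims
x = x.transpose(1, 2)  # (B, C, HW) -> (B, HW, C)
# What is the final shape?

Input shape: (4, 235, 44, 4)
  -> after flatten(2): (4, 235, 176)
Output shape: (4, 176, 235)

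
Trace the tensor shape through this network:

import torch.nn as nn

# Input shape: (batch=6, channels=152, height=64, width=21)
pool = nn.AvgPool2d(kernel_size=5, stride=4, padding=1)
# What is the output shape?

Input shape: (6, 152, 64, 21)
Output shape: (6, 152, 16, 5)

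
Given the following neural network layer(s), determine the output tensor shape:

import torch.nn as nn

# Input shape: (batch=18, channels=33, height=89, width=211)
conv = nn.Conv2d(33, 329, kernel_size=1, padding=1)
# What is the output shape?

Input shape: (18, 33, 89, 211)
Output shape: (18, 329, 91, 213)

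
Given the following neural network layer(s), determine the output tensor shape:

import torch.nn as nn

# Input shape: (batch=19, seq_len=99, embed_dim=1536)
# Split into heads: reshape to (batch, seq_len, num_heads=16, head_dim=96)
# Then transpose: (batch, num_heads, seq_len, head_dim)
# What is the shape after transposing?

Input shape: (19, 99, 1536)
  -> after reshape: (19, 99, 16, 96)
Output shape: (19, 16, 99, 96)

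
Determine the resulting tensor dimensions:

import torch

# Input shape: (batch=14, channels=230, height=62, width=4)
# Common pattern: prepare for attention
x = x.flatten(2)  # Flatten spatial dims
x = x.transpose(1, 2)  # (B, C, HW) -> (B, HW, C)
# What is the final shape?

Input shape: (14, 230, 62, 4)
  -> after flatten(2): (14, 230, 248)
Output shape: (14, 248, 230)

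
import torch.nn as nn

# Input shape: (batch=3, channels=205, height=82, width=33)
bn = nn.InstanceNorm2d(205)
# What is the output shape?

Input shape: (3, 205, 82, 33)
Output shape: (3, 205, 82, 33)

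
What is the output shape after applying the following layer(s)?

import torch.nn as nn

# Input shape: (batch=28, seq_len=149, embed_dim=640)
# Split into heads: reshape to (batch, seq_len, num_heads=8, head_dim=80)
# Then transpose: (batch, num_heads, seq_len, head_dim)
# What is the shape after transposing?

Input shape: (28, 149, 640)
  -> after reshape: (28, 149, 8, 80)
Output shape: (28, 8, 149, 80)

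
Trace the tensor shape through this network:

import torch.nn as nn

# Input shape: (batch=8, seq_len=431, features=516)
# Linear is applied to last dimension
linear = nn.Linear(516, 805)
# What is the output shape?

Input shape: (8, 431, 516)
Output shape: (8, 431, 805)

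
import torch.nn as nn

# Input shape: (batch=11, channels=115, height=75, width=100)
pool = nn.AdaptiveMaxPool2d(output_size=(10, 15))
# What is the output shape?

Input shape: (11, 115, 75, 100)
Output shape: (11, 115, 10, 15)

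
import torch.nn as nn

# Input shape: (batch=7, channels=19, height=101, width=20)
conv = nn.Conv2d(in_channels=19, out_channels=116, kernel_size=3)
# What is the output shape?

Input shape: (7, 19, 101, 20)
Output shape: (7, 116, 99, 18)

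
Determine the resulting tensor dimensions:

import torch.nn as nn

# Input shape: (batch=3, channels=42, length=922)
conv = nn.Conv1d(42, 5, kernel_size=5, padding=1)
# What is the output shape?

Input shape: (3, 42, 922)
Output shape: (3, 5, 920)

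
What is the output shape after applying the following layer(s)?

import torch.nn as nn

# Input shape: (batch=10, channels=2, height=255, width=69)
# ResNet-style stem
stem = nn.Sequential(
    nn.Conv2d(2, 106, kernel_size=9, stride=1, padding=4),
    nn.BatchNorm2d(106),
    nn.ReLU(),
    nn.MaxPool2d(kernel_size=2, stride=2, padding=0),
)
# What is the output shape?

Input shape: (10, 2, 255, 69)
  -> after Conv2d 9x9 stride=1: (10, 106, 255, 69)
Output shape: (10, 106, 127, 34)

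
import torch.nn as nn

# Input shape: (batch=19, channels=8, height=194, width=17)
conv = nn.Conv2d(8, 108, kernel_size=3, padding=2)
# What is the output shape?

Input shape: (19, 8, 194, 17)
Output shape: (19, 108, 196, 19)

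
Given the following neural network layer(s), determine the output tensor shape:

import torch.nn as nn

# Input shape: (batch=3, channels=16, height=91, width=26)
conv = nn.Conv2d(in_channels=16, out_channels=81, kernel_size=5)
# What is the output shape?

Input shape: (3, 16, 91, 26)
Output shape: (3, 81, 87, 22)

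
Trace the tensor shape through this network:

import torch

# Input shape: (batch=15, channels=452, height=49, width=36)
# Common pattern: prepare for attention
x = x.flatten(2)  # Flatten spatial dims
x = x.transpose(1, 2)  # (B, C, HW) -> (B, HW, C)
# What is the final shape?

Input shape: (15, 452, 49, 36)
  -> after flatten(2): (15, 452, 1764)
Output shape: (15, 1764, 452)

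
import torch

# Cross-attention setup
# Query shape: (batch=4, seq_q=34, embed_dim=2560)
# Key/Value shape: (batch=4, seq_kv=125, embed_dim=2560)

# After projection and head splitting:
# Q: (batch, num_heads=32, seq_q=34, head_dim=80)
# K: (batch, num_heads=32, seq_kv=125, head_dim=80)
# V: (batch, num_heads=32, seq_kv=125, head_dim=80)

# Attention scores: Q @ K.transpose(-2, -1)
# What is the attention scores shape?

Input shape: (4, 34, 2560)
Output shape: (4, 32, 34, 125)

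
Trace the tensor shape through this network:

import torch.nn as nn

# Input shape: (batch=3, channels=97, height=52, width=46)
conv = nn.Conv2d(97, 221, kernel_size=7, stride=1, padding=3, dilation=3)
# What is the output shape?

Input shape: (3, 97, 52, 46)
Output shape: (3, 221, 40, 34)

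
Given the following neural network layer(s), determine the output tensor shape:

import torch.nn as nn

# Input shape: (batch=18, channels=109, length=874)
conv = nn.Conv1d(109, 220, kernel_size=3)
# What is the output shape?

Input shape: (18, 109, 874)
Output shape: (18, 220, 872)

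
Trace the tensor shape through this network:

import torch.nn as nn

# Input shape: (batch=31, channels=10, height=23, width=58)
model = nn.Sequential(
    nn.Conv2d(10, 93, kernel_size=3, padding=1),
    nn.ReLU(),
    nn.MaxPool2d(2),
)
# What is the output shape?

Input shape: (31, 10, 23, 58)
  -> after Conv2d: (31, 93, 23, 58)
  -> after ReLU: (31, 93, 23, 58)
Output shape: (31, 93, 11, 29)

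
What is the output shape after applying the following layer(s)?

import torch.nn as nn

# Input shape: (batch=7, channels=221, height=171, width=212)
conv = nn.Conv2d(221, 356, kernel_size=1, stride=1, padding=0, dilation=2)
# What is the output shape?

Input shape: (7, 221, 171, 212)
Output shape: (7, 356, 171, 212)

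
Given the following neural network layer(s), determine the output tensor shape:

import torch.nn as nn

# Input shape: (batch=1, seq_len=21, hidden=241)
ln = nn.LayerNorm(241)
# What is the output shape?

Input shape: (1, 21, 241)
Output shape: (1, 21, 241)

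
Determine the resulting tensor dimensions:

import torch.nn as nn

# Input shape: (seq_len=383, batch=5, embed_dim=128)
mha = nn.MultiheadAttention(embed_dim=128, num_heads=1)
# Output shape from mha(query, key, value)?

Input shape: (383, 5, 128)
Output shape: (383, 5, 128)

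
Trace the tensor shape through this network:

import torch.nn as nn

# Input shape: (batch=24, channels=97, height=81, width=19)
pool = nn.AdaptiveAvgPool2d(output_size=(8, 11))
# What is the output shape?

Input shape: (24, 97, 81, 19)
Output shape: (24, 97, 8, 11)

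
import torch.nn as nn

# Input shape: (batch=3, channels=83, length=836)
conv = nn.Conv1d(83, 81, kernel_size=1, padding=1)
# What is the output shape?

Input shape: (3, 83, 836)
Output shape: (3, 81, 838)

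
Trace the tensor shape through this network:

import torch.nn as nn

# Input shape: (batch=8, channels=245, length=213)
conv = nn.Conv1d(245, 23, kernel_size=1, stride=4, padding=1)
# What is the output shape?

Input shape: (8, 245, 213)
Output shape: (8, 23, 54)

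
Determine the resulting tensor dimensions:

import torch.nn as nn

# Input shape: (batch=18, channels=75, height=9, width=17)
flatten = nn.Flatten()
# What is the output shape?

Input shape: (18, 75, 9, 17)
Output shape: (18, 11475)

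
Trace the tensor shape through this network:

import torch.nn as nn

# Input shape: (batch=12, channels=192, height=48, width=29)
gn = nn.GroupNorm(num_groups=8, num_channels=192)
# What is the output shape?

Input shape: (12, 192, 48, 29)
Output shape: (12, 192, 48, 29)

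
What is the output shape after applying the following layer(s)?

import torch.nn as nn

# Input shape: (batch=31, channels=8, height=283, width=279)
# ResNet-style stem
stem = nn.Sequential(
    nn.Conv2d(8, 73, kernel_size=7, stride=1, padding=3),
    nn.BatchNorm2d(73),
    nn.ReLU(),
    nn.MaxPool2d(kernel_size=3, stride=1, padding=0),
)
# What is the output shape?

Input shape: (31, 8, 283, 279)
  -> after Conv2d 7x7 stride=1: (31, 73, 283, 279)
Output shape: (31, 73, 281, 277)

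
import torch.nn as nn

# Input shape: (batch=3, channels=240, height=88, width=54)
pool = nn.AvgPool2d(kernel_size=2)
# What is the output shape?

Input shape: (3, 240, 88, 54)
Output shape: (3, 240, 44, 27)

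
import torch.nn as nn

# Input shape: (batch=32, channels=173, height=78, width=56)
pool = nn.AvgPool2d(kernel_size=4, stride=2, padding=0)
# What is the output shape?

Input shape: (32, 173, 78, 56)
Output shape: (32, 173, 38, 27)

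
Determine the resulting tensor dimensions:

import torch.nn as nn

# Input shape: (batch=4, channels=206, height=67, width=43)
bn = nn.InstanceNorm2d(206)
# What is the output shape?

Input shape: (4, 206, 67, 43)
Output shape: (4, 206, 67, 43)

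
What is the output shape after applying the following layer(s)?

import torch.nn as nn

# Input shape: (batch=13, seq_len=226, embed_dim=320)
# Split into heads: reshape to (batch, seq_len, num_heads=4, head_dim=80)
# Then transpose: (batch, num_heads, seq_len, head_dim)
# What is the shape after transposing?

Input shape: (13, 226, 320)
  -> after reshape: (13, 226, 4, 80)
Output shape: (13, 4, 226, 80)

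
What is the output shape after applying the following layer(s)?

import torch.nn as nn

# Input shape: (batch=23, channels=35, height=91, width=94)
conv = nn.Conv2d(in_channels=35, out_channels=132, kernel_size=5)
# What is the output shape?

Input shape: (23, 35, 91, 94)
Output shape: (23, 132, 87, 90)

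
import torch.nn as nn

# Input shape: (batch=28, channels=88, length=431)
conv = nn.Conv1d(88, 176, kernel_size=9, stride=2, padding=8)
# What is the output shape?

Input shape: (28, 88, 431)
Output shape: (28, 176, 220)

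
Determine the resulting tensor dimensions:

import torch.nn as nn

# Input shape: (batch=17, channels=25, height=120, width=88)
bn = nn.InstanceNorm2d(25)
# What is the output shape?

Input shape: (17, 25, 120, 88)
Output shape: (17, 25, 120, 88)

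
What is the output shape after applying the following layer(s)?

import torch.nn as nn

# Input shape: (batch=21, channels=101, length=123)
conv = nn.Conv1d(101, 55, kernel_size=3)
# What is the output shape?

Input shape: (21, 101, 123)
Output shape: (21, 55, 121)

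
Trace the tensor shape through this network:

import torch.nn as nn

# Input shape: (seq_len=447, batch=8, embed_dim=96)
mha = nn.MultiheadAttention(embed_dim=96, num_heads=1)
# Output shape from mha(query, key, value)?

Input shape: (447, 8, 96)
Output shape: (447, 8, 96)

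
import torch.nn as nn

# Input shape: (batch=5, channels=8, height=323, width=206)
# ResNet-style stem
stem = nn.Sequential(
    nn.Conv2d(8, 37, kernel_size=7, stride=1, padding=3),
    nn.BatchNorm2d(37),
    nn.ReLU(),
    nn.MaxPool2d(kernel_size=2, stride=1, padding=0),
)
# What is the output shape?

Input shape: (5, 8, 323, 206)
  -> after Conv2d 7x7 stride=1: (5, 37, 323, 206)
Output shape: (5, 37, 322, 205)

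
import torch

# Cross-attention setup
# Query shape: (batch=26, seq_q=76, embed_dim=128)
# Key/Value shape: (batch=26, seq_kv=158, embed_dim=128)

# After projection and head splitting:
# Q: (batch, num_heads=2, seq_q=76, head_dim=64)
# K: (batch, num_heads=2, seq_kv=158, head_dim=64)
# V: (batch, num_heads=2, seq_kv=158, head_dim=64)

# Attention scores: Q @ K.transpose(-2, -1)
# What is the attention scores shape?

Input shape: (26, 76, 128)
Output shape: (26, 2, 76, 158)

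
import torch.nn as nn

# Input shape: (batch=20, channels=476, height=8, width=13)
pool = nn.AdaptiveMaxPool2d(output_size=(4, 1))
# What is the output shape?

Input shape: (20, 476, 8, 13)
Output shape: (20, 476, 4, 1)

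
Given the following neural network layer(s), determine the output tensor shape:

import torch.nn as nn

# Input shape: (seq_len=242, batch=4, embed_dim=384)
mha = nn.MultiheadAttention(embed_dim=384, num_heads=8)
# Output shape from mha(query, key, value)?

Input shape: (242, 4, 384)
Output shape: (242, 4, 384)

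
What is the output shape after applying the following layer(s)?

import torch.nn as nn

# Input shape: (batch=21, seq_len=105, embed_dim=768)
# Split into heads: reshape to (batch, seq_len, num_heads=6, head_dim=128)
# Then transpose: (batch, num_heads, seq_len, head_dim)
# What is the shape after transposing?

Input shape: (21, 105, 768)
  -> after reshape: (21, 105, 6, 128)
Output shape: (21, 6, 105, 128)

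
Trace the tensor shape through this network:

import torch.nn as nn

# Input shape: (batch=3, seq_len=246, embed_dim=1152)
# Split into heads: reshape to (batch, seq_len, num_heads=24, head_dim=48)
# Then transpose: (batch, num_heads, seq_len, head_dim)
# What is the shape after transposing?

Input shape: (3, 246, 1152)
  -> after reshape: (3, 246, 24, 48)
Output shape: (3, 24, 246, 48)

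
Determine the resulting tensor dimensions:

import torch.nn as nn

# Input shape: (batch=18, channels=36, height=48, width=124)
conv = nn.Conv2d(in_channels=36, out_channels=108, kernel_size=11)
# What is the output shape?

Input shape: (18, 36, 48, 124)
Output shape: (18, 108, 38, 114)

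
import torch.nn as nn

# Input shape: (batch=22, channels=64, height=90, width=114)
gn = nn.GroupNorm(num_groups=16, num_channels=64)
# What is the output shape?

Input shape: (22, 64, 90, 114)
Output shape: (22, 64, 90, 114)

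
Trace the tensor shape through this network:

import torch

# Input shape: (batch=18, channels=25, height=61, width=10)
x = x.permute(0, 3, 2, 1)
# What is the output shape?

Input shape: (18, 25, 61, 10)
Output shape: (18, 10, 61, 25)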